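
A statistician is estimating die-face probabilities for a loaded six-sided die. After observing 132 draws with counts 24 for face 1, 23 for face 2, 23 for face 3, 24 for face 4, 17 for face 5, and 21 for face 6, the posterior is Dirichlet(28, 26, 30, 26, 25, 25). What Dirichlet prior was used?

Dirichlet(4, 3, 7, 2, 8, 4)

For a Dirichlet(α) prior with multinomial counts c, the posterior is Dirichlet(α + c) componentwise.
Subtract each count from the matching posterior parameter: 28−24=4, 26−23=3, 30−23=7, 26−24=2, 25−17=8, 25−21=4.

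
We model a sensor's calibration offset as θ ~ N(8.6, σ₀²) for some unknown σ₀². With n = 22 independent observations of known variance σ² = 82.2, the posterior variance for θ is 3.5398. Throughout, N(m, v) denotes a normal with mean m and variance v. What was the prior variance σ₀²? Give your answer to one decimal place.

σ₀² = 67.3

For the Normal–Normal model with known σ², precisions add: τ_n = τ₀ + n/σ².
So 1/σ₀² = 1/3.5398 − 22/82.2 = 0.282502 − 0.267640 = 0.014862.
Hence σ₀² = 1/0.014862 ≈ 67.3.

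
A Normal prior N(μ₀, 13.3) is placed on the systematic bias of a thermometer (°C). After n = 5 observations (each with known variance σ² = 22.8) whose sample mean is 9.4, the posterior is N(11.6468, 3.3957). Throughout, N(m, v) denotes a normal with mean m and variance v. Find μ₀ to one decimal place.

With known observation variance, the Normal–Normal posterior has precision τ_n = τ₀ + n/σ² and mean μ_n = (τ₀μ₀ + (n/σ²)x̄)/τ_n.
Here τ₀ = 1/13.3 = 0.075188 and τ_data = 5/22.8 = 0.219298, so τ_n = 0.294486.
Rearranging for μ₀: μ₀ = (μ_n·τ_n − τ_data·x̄)/τ₀ = (11.6468·0.294486 − 0.219298·9.4) / 0.075188 = 1.368418/0.075188 ≈ 18.2.

μ₀ = 18.2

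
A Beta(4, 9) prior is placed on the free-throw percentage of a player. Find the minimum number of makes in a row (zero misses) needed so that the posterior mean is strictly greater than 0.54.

After k makes and 0 misses the posterior is Beta(4+k, 9), with mean (4+k)/(4+9+k).
Set (4+k)/(13+k) > 0.54 and solve: k > (0.54·13 − 4)/(1 − 0.54) = 6.565.
The smallest integer exceeding 6.565 is 7, and checking k=7: (11)/(20) = 0.5500 > 0.54.

k = 7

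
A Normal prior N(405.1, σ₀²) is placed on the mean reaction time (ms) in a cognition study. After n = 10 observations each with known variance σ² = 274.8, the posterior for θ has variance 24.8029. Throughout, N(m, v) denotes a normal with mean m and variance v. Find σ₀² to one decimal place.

σ₀² = 254.6

For the Normal–Normal model with known σ², precisions add: τ_n = τ₀ + n/σ².
So 1/σ₀² = 1/24.8029 − 10/274.8 = 0.040318 − 0.036390 = 0.003928.
Hence σ₀² = 1/0.003928 ≈ 254.6.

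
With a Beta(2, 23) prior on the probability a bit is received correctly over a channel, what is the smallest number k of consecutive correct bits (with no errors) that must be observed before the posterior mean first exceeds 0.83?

k = 111

After k correct bits and 0 errors the posterior is Beta(2+k, 23), with mean (2+k)/(2+23+k).
Set (2+k)/(25+k) > 0.83 and solve: k > (0.83·25 − 2)/(1 − 0.83) = 110.294.
The smallest integer exceeding 110.294 is 111.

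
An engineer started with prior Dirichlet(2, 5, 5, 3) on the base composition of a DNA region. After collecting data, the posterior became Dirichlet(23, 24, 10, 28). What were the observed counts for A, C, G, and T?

counts (21, 19, 5, 25)

For a Dirichlet(α) prior with multinomial counts c, the posterior is Dirichlet(α + c) componentwise.
Counts are posterior − prior componentwise: 23−2=21, 24−5=19, 10−5=5, 28−3=25.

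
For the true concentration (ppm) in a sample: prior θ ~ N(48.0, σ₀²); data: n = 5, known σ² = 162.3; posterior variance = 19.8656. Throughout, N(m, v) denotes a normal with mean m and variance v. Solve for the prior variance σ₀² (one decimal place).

σ₀² = 51.2

For the Normal–Normal model with known σ², precisions add: τ_n = τ₀ + n/σ².
So 1/σ₀² = 1/19.8656 − 5/162.3 = 0.050338 − 0.030807 = 0.019531.
Hence σ₀² = 1/0.019531 ≈ 51.2.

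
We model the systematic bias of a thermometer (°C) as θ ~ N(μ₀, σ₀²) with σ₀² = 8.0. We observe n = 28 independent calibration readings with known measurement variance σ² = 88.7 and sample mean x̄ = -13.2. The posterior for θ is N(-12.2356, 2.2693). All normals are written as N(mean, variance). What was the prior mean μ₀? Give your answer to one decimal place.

μ₀ = -9.8

The posterior mean is a precision-weighted average: μ_n = (τ₀μ₀ + τ_data·x̄)/(τ₀+τ_data), with τ₀=1/σ₀² and τ_data=n/σ².
Here τ₀ = 1/8.0 = 0.125000 and τ_data = 28/88.7 = 0.315671, so τ_n = 0.440671.
Rearranging for μ₀: μ₀ = (μ_n·τ_n − τ_data·x̄)/τ₀ = (-12.2356·0.440671 − 0.315671·-13.2) / 0.125000 = -1.225017/0.125000 ≈ -9.8.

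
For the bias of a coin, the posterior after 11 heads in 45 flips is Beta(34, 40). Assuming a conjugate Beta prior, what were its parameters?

Beta is conjugate to the binomial likelihood: posterior = Beta(α+s, β+f).
So α = 34 − 11 = 23 and β = 40 − 34 = 6.

Beta(23, 6)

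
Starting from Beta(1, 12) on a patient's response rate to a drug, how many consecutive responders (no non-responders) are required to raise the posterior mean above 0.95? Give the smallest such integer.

After k responders and 0 non-responders the posterior is Beta(1+k, 12), with mean (1+k)/(1+12+k).
Set (1+k)/(13+k) > 0.95 and solve: k > (0.95·13 − 1)/(1 − 0.95) = 227.000.
The smallest integer exceeding 227.000 is 228.

k = 228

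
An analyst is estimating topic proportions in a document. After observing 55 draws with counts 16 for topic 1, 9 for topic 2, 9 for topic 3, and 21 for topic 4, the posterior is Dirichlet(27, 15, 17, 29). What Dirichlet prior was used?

For a Dirichlet(α) prior with multinomial counts c, the posterior is Dirichlet(α + c) componentwise.
Subtract each count from the matching posterior parameter: 27−16=11, 15−9=6, 17−9=8, 29−21=8.

Dirichlet(11, 6, 8, 8)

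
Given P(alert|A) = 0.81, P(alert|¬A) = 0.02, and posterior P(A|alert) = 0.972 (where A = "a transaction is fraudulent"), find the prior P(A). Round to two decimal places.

In odds form, posterior odds = prior odds × likelihood ratio, so prior odds = posterior odds ÷ LR.
Posterior odds = 0.972/(1−0.972) = 34.7143. LR = 0.81/0.02 = 40.5000.
Prior odds = 34.7143/40.5000 = 0.8571, so P(A) = 0.8571/(1+0.8571) ≈ 0.46.

P(A) = 0.46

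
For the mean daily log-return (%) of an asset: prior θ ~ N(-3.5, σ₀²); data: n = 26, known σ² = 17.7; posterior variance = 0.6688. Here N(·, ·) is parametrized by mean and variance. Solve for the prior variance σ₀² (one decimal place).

For the Normal–Normal model with known σ², precisions add: τ_n = τ₀ + n/σ².
So 1/σ₀² = 1/0.6688 − 26/17.7 = 1.495215 − 1.468927 = 0.026288.
Hence σ₀² = 1/0.026288 ≈ 38.0.

σ₀² = 38.0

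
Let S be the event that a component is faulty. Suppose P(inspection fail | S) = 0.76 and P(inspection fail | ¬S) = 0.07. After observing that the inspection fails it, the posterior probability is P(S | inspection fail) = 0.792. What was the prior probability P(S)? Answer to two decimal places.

P(S) = 0.26

Bayes' rule in odds form gives O(S|E) = O(S)·[P(E|S)/P(E|¬S)], hence O(S) = O(S|E)/LR.
Posterior odds = 0.792/(1−0.792) = 3.8077. LR = 0.76/0.07 = 10.8571.
Prior odds = 3.8077/10.8571 = 0.3507, so P(S) = 0.3507/(1+0.3507) ≈ 0.26.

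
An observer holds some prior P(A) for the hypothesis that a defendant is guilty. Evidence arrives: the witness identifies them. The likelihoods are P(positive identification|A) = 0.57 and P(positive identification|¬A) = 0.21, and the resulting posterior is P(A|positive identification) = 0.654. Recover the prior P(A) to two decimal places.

In odds form, posterior odds = prior odds × likelihood ratio, so prior odds = posterior odds ÷ LR.
Posterior odds = 0.654/(1−0.654) = 1.8902. LR = 0.57/0.21 = 2.7143.
Prior odds = 1.8902/2.7143 = 0.6964, so P(A) = 0.6964/(1+0.6964) ≈ 0.41.

P(A) = 0.41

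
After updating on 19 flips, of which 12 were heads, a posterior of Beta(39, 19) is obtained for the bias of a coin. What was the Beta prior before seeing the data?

A Beta(a, b) prior with s successes and f failures in binomial data gives a Beta(a+s, b+f) posterior.
So a = 39 − 12 = 27 and b = 19 − 7 = 12.

Beta(27, 12)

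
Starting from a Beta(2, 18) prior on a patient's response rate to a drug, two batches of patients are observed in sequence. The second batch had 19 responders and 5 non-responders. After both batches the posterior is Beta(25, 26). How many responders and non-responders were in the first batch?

4 responders and 3 non-responders

Because Beta–binomial updating is additive in the counts, the combined data contributed (α_post−α_prior, β_post−β_prior) successes and failures.
Total across both batches: 25−2=23 responders, 26−18=8 non-responders.
Subtract the second batch: 23−19=4 responders and 8−5=3 non-responders.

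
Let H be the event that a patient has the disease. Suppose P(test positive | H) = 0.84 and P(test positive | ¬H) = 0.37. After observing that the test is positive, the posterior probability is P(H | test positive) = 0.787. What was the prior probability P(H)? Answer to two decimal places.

In odds form, posterior odds = prior odds × likelihood ratio, so prior odds = posterior odds ÷ LR.
Posterior odds = 0.787/(1−0.787) = 3.6948. LR = 0.84/0.37 = 2.2703.
Prior odds = 3.6948/2.2703 = 1.6275, so P(H) = 1.6275/(1+1.6275) ≈ 0.62.

P(H) = 0.62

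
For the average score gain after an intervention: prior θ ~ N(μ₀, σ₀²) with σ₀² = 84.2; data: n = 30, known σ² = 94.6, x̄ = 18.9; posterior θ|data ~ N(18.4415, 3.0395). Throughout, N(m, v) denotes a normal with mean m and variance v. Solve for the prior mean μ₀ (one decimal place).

With known observation variance, the Normal–Normal posterior has precision τ_n = τ₀ + n/σ² and mean μ_n = (τ₀μ₀ + (n/σ²)x̄)/τ_n.
Here τ₀ = 1/84.2 = 0.011876 and τ_data = 30/94.6 = 0.317125, so τ_n = 0.329001.
Rearranging for μ₀: μ₀ = (μ_n·τ_n − τ_data·x̄)/τ₀ = (18.4415·0.329001 − 0.317125·18.9) / 0.011876 = 0.073609/0.011876 ≈ 6.2.

μ₀ = 6.2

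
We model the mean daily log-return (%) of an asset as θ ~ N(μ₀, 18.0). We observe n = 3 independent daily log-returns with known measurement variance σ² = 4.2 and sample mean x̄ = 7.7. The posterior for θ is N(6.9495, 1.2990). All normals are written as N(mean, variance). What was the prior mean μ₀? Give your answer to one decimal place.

μ₀ = -2.7

With known observation variance, the Normal–Normal posterior has precision τ_n = τ₀ + n/σ² and mean μ_n = (τ₀μ₀ + (n/σ²)x̄)/τ_n.
Here τ₀ = 1/18.0 = 0.055556 and τ_data = 3/4.2 = 0.714286, so τ_n = 0.769842.
Rearranging for μ₀: μ₀ = (μ_n·τ_n − τ_data·x̄)/τ₀ = (6.9495·0.769842 − 0.714286·7.7) / 0.055556 = -0.149985/0.055556 ≈ -2.7.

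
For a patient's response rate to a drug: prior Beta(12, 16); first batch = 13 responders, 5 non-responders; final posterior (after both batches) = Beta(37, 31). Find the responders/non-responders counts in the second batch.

12 responders and 10 non-responders

Because Beta–binomial updating is additive in the counts, the combined data contributed (α_post−α_prior, β_post−β_prior) successes and failures.
Total across both batches: 37−12=25 responders, 31−16=15 non-responders.
Subtract the first batch: 25−13=12 responders and 15−5=10 non-responders.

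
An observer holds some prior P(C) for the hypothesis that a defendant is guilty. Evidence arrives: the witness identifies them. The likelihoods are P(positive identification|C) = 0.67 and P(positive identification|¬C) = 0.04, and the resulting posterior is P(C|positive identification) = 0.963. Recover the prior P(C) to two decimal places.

P(C) = 0.61

In odds form, posterior odds = prior odds × likelihood ratio, so prior odds = posterior odds ÷ LR.
Posterior odds = 0.963/(1−0.963) = 26.0270. LR = 0.67/0.04 = 16.7500.
Prior odds = 26.0270/16.7500 = 1.5539, so P(C) = 1.5539/(1+1.5539) ≈ 0.61.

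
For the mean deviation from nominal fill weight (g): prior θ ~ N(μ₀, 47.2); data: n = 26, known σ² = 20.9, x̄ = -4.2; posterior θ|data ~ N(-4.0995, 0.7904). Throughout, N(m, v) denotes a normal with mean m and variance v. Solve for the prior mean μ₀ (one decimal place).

μ₀ = 1.8

With known observation variance, the Normal–Normal posterior has precision τ_n = τ₀ + n/σ² and mean μ_n = (τ₀μ₀ + (n/σ²)x̄)/τ_n.
Here τ₀ = 1/47.2 = 0.021186 and τ_data = 26/20.9 = 1.244019, so τ_n = 1.265205.
Rearranging for μ₀: μ₀ = (μ_n·τ_n − τ_data·x̄)/τ₀ = (-4.0995·1.265205 − 1.244019·-4.2) / 0.021186 = 0.038172/0.021186 ≈ 1.8.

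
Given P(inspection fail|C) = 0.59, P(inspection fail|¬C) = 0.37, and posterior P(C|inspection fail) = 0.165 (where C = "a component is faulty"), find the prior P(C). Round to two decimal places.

P(C) = 0.11

In odds form, posterior odds = prior odds × likelihood ratio, so prior odds = posterior odds ÷ LR.
Posterior odds = 0.165/(1−0.165) = 0.1976. LR = 0.59/0.37 = 1.5946.
Prior odds = 0.1976/1.5946 = 0.1239, so P(C) = 0.1239/(1+0.1239) ≈ 0.11.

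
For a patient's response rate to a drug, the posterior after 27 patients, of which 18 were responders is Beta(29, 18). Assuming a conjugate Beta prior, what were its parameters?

Beta(11, 9)

A Beta(α, β) prior with s successes and f failures in binomial data gives a Beta(α+s, β+f) posterior.
So α = 29 − 18 = 11 and β = 18 − 9 = 9.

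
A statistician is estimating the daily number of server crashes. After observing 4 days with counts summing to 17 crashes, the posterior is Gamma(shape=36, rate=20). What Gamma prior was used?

A Gamma(α, β) prior (rate parametrization) on a Poisson rate with n observations summing to S gives posterior Gamma(α+S, β+n).
So α = 36 − 17 = 19 and β = 20 − 4 = 16.

Gamma(shape=19, rate=16)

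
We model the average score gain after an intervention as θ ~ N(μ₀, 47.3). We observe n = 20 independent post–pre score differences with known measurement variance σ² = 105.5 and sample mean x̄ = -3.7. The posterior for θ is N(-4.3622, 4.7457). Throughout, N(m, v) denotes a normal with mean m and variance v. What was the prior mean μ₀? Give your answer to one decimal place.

μ₀ = -10.3

With known observation variance, the Normal–Normal posterior has precision τ_n = τ₀ + n/σ² and mean μ_n = (τ₀μ₀ + (n/σ²)x̄)/τ_n.
Here τ₀ = 1/47.3 = 0.021142 and τ_data = 20/105.5 = 0.189573, so τ_n = 0.210715.
Rearranging for μ₀: μ₀ = (μ_n·τ_n − τ_data·x̄)/τ₀ = (-4.3622·0.210715 − 0.189573·-3.7) / 0.021142 = -0.217761/0.021142 ≈ -10.3.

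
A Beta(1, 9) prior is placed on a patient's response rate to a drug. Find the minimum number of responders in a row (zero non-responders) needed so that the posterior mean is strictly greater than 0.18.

k = 1

After k responders and 0 non-responders the posterior is Beta(1+k, 9), with mean (1+k)/(1+9+k).
Set (1+k)/(10+k) > 0.18 and solve: k > (0.18·10 − 1)/(1 − 0.18) = 0.976.
The smallest integer exceeding 0.976 is 1, and checking k=1: (2)/(11) = 0.1818 > 0.18.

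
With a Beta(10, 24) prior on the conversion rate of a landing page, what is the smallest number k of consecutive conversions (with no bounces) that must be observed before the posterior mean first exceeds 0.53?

k = 18

After k conversions and 0 bounces the posterior is Beta(10+k, 24), with mean (10+k)/(10+24+k).
Set (10+k)/(34+k) > 0.53 and solve: k > (0.53·34 − 10)/(1 − 0.53) = 17.064.
The smallest integer exceeding 17.064 is 18, and checking k=18: (28)/(52) = 0.5385 > 0.53.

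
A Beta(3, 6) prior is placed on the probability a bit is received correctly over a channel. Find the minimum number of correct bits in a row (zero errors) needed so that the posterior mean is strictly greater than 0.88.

k = 42

After k correct bits and 0 errors the posterior is Beta(3+k, 6), with mean (3+k)/(3+6+k).
Set (3+k)/(9+k) > 0.88 and solve: k > (0.88·9 − 3)/(1 − 0.88) = 41.000.
The smallest integer exceeding 41.000 is 42.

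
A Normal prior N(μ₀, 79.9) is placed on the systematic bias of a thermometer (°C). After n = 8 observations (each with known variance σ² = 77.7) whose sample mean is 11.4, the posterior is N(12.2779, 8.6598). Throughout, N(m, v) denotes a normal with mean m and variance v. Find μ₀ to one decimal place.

μ₀ = 19.5

With known observation variance, the Normal–Normal posterior has precision τ_n = τ₀ + n/σ² and mean μ_n = (τ₀μ₀ + (n/σ²)x̄)/τ_n.
Here τ₀ = 1/79.9 = 0.012516 and τ_data = 8/77.7 = 0.102960, so τ_n = 0.115476.
Rearranging for μ₀: μ₀ = (μ_n·τ_n − τ_data·x̄)/τ₀ = (12.2779·0.115476 − 0.102960·11.4) / 0.012516 = 0.244059/0.012516 ≈ 19.5.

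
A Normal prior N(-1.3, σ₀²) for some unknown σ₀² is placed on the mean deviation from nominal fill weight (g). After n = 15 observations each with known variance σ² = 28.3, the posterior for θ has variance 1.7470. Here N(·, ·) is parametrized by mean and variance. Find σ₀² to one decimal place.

σ₀² = 23.6

For the Normal–Normal model with known σ², precisions add: τ_n = τ₀ + n/σ².
So 1/σ₀² = 1/1.7470 − 15/28.3 = 0.572410 − 0.530035 = 0.042375.
Hence σ₀² = 1/0.042375 ≈ 23.6.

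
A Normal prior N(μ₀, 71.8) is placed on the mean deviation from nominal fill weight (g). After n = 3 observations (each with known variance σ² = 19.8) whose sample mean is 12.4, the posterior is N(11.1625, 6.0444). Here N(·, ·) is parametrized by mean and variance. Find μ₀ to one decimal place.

μ₀ = -2.3

With known observation variance, the Normal–Normal posterior has precision τ_n = τ₀ + n/σ² and mean μ_n = (τ₀μ₀ + (n/σ²)x̄)/τ_n.
Here τ₀ = 1/71.8 = 0.013928 and τ_data = 3/19.8 = 0.151515, so τ_n = 0.165443.
Rearranging for μ₀: μ₀ = (μ_n·τ_n − τ_data·x̄)/τ₀ = (11.1625·0.165443 − 0.151515·12.4) / 0.013928 = -0.032029/0.013928 ≈ -2.3.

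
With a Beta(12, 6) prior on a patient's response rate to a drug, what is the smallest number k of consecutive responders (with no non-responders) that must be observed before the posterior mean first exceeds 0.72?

After k responders and 0 non-responders the posterior is Beta(12+k, 6), with mean (12+k)/(12+6+k).
Set (12+k)/(18+k) > 0.72 and solve: k > (0.72·18 − 12)/(1 − 0.72) = 3.429.
The smallest integer exceeding 3.429 is 4, and checking k=4: (16)/(22) = 0.7273 > 0.72.

k = 4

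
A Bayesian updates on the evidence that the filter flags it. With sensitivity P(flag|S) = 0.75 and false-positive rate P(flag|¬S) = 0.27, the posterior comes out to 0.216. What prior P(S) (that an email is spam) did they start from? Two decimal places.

P(S) = 0.09

Bayes' rule in odds form gives O(S|E) = O(S)·[P(E|S)/P(E|¬S)], hence O(S) = O(S|E)/LR.
Posterior odds = 0.216/(1−0.216) = 0.2755. LR = 0.75/0.27 = 2.7778.
Prior odds = 0.2755/2.7778 = 0.0992, so P(S) = 0.0992/(1+0.0992) ≈ 0.09.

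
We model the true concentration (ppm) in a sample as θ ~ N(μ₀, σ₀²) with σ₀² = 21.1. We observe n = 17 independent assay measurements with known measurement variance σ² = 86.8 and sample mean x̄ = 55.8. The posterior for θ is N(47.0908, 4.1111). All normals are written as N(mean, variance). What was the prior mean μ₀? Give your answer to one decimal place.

With known observation variance, the Normal–Normal posterior has precision τ_n = τ₀ + n/σ² and mean μ_n = (τ₀μ₀ + (n/σ²)x̄)/τ_n.
Here τ₀ = 1/21.1 = 0.047393 and τ_data = 17/86.8 = 0.195853, so τ_n = 0.243246.
Rearranging for μ₀: μ₀ = (μ_n·τ_n − τ_data·x̄)/τ₀ = (47.0908·0.243246 − 0.195853·55.8) / 0.047393 = 0.526051/0.047393 ≈ 11.1.

μ₀ = 11.1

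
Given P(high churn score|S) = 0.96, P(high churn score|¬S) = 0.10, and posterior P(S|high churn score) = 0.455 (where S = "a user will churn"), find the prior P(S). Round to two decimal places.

In odds form, posterior odds = prior odds × likelihood ratio, so prior odds = posterior odds ÷ LR.
Posterior odds = 0.455/(1−0.455) = 0.8349. LR = 0.96/0.10 = 9.6000.
Prior odds = 0.8349/9.6000 = 0.0870, so P(S) = 0.0870/(1+0.0870) ≈ 0.08.

P(S) = 0.08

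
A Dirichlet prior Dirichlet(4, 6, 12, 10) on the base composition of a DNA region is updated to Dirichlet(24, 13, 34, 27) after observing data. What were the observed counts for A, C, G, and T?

counts (20, 7, 22, 17)

For a Dirichlet(α) prior with multinomial counts c, the posterior is Dirichlet(α + c) componentwise.
Counts are posterior − prior componentwise: 24−4=20, 13−6=7, 34−12=22, 27−10=17.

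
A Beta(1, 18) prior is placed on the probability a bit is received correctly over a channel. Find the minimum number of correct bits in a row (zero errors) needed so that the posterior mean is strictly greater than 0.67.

k = 36

After k correct bits and 0 errors the posterior is Beta(1+k, 18), with mean (1+k)/(1+18+k).
Set (1+k)/(19+k) > 0.67 and solve: k > (0.67·19 − 1)/(1 − 0.67) = 35.545.
The smallest integer exceeding 35.545 is 36.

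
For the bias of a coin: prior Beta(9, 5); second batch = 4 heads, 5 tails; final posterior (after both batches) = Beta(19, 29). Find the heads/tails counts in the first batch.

6 heads and 19 tails

Because Beta–binomial updating is additive in the counts, the combined data contributed (α_post−α_prior, β_post−β_prior) successes and failures.
Total across both batches: 19−9=10 heads, 29−5=24 tails.
Subtract the second batch: 10−4=6 heads and 24−5=19 tails.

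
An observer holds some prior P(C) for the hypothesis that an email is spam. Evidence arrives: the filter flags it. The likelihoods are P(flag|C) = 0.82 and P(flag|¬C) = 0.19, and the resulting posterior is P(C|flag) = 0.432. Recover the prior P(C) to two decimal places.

Bayes' rule in odds form gives O(C|E) = O(C)·[P(E|C)/P(E|¬C)], hence O(C) = O(C|E)/LR.
Posterior odds = 0.432/(1−0.432) = 0.7606. LR = 0.82/0.19 = 4.3158.
Prior odds = 0.7606/4.3158 = 0.1762, so P(C) = 0.1762/(1+0.1762) ≈ 0.15.

P(C) = 0.15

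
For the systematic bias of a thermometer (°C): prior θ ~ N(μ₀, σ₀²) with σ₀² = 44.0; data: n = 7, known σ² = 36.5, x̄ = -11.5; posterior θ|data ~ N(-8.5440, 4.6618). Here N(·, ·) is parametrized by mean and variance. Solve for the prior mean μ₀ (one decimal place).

μ₀ = 16.4

With known observation variance, the Normal–Normal posterior has precision τ_n = τ₀ + n/σ² and mean μ_n = (τ₀μ₀ + (n/σ²)x̄)/τ_n.
Here τ₀ = 1/44.0 = 0.022727 and τ_data = 7/36.5 = 0.191781, so τ_n = 0.214508.
Rearranging for μ₀: μ₀ = (μ_n·τ_n − τ_data·x̄)/τ₀ = (-8.5440·0.214508 − 0.191781·-11.5) / 0.022727 = 0.372725/0.022727 ≈ 16.4.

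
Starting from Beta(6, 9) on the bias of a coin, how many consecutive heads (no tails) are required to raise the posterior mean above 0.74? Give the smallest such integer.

After k heads and 0 tails the posterior is Beta(6+k, 9), with mean (6+k)/(6+9+k).
Set (6+k)/(15+k) > 0.74 and solve: k > (0.74·15 − 6)/(1 − 0.74) = 19.615.
The smallest integer exceeding 19.615 is 20, and checking k=20: (26)/(35) = 0.7429 > 0.74.

k = 20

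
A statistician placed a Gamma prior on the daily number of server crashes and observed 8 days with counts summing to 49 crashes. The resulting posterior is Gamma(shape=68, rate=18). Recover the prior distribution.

Gamma–Poisson conjugacy: posterior shape = α + Σxᵢ, posterior rate = β + n.
So α = 68 − 49 = 19 and β = 18 − 8 = 10.

Gamma(shape=19, rate=10)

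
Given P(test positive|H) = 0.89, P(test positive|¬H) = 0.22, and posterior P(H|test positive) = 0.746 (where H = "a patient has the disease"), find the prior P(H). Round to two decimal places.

P(H) = 0.42

Bayes' rule in odds form gives O(H|E) = O(H)·[P(E|H)/P(E|¬H)], hence O(H) = O(H|E)/LR.
Posterior odds = 0.746/(1−0.746) = 2.9370. LR = 0.89/0.22 = 4.0455.
Prior odds = 2.9370/4.0455 = 0.7260, so P(H) = 0.7260/(1+0.7260) ≈ 0.42.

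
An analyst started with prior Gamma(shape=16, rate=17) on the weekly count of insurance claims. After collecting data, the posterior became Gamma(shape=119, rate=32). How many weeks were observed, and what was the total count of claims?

Gamma–Poisson conjugacy: posterior shape = α + Σxᵢ, posterior rate = β + n.
Matching: Σxᵢ = 119 − 16 = 103 and n = 32 − 17 = 15.

n = 15 weeks with total 103 claims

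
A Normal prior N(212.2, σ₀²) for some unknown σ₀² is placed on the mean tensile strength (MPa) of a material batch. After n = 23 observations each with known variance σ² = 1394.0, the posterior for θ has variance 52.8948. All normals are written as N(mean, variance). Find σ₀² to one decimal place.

σ₀² = 415.6

Posterior precision equals prior precision plus data precision: 1/σ_n² = 1/σ₀² + n/σ².
So 1/σ₀² = 1/52.8948 − 23/1394.0 = 0.018905 − 0.016499 = 0.002406.
Hence σ₀² = 1/0.002406 ≈ 415.6.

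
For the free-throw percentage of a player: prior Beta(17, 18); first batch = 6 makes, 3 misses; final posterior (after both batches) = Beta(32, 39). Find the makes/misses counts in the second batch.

9 makes and 18 misses

Because Beta–binomial updating is additive in the counts, the combined data contributed (α_post−α_prior, β_post−β_prior) successes and failures.
Total across both batches: 32−17=15 makes, 39−18=21 misses.
Subtract the first batch: 15−6=9 makes and 21−3=18 misses.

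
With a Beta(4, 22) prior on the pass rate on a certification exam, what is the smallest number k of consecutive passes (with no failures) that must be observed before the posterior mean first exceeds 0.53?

k = 21

After k passes and 0 failures the posterior is Beta(4+k, 22), with mean (4+k)/(4+22+k).
Set (4+k)/(26+k) > 0.53 and solve: k > (0.53·26 − 4)/(1 − 0.53) = 20.809.
The smallest integer exceeding 20.809 is 21.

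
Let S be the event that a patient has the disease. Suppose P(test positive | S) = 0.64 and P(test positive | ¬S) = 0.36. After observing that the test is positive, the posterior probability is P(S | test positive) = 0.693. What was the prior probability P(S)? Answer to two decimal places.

In odds form, posterior odds = prior odds × likelihood ratio, so prior odds = posterior odds ÷ LR.
Posterior odds = 0.693/(1−0.693) = 2.2573. LR = 0.64/0.36 = 1.7778.
Prior odds = 2.2573/1.7778 = 1.2697, so P(S) = 1.2697/(1+1.2697) ≈ 0.56.

P(S) = 0.56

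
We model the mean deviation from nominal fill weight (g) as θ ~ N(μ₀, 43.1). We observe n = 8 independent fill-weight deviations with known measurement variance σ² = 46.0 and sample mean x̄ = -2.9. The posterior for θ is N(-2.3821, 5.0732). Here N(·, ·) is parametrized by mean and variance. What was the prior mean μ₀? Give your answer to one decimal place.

μ₀ = 1.5

With known observation variance, the Normal–Normal posterior has precision τ_n = τ₀ + n/σ² and mean μ_n = (τ₀μ₀ + (n/σ²)x̄)/τ_n.
Here τ₀ = 1/43.1 = 0.023202 and τ_data = 8/46.0 = 0.173913, so τ_n = 0.197115.
Rearranging for μ₀: μ₀ = (μ_n·τ_n − τ_data·x̄)/τ₀ = (-2.3821·0.197115 − 0.173913·-2.9) / 0.023202 = 0.034800/0.023202 ≈ 1.5.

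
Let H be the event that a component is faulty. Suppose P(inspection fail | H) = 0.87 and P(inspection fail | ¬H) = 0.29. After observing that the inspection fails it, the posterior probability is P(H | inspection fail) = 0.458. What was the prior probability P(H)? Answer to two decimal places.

P(H) = 0.22

In odds form, posterior odds = prior odds × likelihood ratio, so prior odds = posterior odds ÷ LR.
Posterior odds = 0.458/(1−0.458) = 0.8450. LR = 0.87/0.29 = 3.0000.
Prior odds = 0.8450/3.0000 = 0.2817, so P(H) = 0.2817/(1+0.2817) ≈ 0.22.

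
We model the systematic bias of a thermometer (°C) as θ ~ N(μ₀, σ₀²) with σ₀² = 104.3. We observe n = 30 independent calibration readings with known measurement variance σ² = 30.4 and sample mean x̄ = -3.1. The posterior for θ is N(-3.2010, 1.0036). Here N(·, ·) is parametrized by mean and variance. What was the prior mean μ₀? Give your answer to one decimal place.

The posterior mean is a precision-weighted average: μ_n = (τ₀μ₀ + τ_data·x̄)/(τ₀+τ_data), with τ₀=1/σ₀² and τ_data=n/σ².
Here τ₀ = 1/104.3 = 0.009588 and τ_data = 30/30.4 = 0.986842, so τ_n = 0.996430.
Rearranging for μ₀: μ₀ = (μ_n·τ_n − τ_data·x̄)/τ₀ = (-3.2010·0.996430 − 0.986842·-3.1) / 0.009588 = -0.130362/0.009588 ≈ -13.6.

μ₀ = -13.6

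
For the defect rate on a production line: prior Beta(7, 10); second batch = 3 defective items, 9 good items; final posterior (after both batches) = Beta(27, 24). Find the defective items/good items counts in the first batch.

Sequential conjugate updates are equivalent to a single update on the pooled data, so total successes = posterior α − prior α and total failures = posterior β − prior β.
Total across both batches: 27−7=20 defective items, 24−10=14 good items.
Subtract the second batch: 20−3=17 defective items and 14−9=5 good items.

17 defective items and 5 good items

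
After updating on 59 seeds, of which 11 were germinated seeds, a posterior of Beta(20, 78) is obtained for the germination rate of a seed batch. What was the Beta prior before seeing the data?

Beta(9, 30)

Beta is conjugate to the binomial likelihood: posterior = Beta(α+s, β+f).
So α = 20 − 11 = 9 and β = 78 − 48 = 30.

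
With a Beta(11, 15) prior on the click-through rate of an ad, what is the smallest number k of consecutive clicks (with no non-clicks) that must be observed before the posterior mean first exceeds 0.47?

After k clicks and 0 non-clicks the posterior is Beta(11+k, 15), with mean (11+k)/(11+15+k).
Set (11+k)/(26+k) > 0.47 and solve: k > (0.47·26 − 11)/(1 − 0.47) = 2.302.
The smallest integer exceeding 2.302 is 3, and checking k=3: (14)/(29) = 0.4828 > 0.47.

k = 3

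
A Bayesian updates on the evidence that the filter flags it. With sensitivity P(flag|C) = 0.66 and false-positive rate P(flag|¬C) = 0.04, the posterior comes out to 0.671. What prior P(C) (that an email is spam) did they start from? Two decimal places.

P(C) = 0.11

Bayes' rule in odds form gives O(C|E) = O(C)·[P(E|C)/P(E|¬C)], hence O(C) = O(C|E)/LR.
Posterior odds = 0.671/(1−0.671) = 2.0395. LR = 0.66/0.04 = 16.5000.
Prior odds = 2.0395/16.5000 = 0.1236, so P(C) = 0.1236/(1+0.1236) ≈ 0.11.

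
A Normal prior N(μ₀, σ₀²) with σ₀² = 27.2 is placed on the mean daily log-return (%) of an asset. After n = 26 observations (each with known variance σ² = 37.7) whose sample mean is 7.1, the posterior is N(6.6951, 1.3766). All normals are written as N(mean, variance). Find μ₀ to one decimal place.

μ₀ = -0.9

The posterior mean is a precision-weighted average: μ_n = (τ₀μ₀ + τ_data·x̄)/(τ₀+τ_data), with τ₀=1/σ₀² and τ_data=n/σ².
Here τ₀ = 1/27.2 = 0.036765 and τ_data = 26/37.7 = 0.689655, so τ_n = 0.726420.
Rearranging for μ₀: μ₀ = (μ_n·τ_n − τ_data·x̄)/τ₀ = (6.6951·0.726420 − 0.689655·7.1) / 0.036765 = -0.033096/0.036765 ≈ -0.9.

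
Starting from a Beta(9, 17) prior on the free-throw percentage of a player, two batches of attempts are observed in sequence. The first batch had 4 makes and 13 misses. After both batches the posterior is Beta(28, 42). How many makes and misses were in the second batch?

15 makes and 12 misses

Because Beta–binomial updating is additive in the counts, the combined data contributed (α_post−α_prior, β_post−β_prior) successes and failures.
Total across both batches: 28−9=19 makes, 42−17=25 misses.
Subtract the first batch: 19−4=15 makes and 25−13=12 misses.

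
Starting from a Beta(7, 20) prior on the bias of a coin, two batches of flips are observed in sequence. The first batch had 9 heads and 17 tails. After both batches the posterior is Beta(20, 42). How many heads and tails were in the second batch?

Because Beta–binomial updating is additive in the counts, the combined data contributed (α_post−α_prior, β_post−β_prior) successes and failures.
Total across both batches: 20−7=13 heads, 42−20=22 tails.
Subtract the first batch: 13−9=4 heads and 22−17=5 tails.

4 heads and 5 tails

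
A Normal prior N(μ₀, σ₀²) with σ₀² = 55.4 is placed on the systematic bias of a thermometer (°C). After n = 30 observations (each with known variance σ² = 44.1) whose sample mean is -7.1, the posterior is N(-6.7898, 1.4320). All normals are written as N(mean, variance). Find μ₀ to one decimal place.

μ₀ = 4.9

The posterior mean is a precision-weighted average: μ_n = (τ₀μ₀ + τ_data·x̄)/(τ₀+τ_data), with τ₀=1/σ₀² and τ_data=n/σ².
Here τ₀ = 1/55.4 = 0.018051 and τ_data = 30/44.1 = 0.680272, so τ_n = 0.698323.
Rearranging for μ₀: μ₀ = (μ_n·τ_n − τ_data·x̄)/τ₀ = (-6.7898·0.698323 − 0.680272·-7.1) / 0.018051 = 0.088458/0.018051 ≈ 4.9.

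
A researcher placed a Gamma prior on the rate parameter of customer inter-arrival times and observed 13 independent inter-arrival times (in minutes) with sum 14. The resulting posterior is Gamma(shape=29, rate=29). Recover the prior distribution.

Gamma(shape=16, rate=15)

For an exponential likelihood with a Gamma(α, β) prior on the rate, n observations with total T give posterior Gamma(α+n, β+T).
So α = 29 − 13 = 16 and β = 29 − 14 = 15.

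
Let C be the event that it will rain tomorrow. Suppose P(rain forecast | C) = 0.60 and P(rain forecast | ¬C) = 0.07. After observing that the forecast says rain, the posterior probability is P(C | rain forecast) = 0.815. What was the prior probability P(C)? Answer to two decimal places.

P(C) = 0.34

In odds form, posterior odds = prior odds × likelihood ratio, so prior odds = posterior odds ÷ LR.
Posterior odds = 0.815/(1−0.815) = 4.4054. LR = 0.60/0.07 = 8.5714.
Prior odds = 4.4054/8.5714 = 0.5140, so P(C) = 0.5140/(1+0.5140) ≈ 0.34.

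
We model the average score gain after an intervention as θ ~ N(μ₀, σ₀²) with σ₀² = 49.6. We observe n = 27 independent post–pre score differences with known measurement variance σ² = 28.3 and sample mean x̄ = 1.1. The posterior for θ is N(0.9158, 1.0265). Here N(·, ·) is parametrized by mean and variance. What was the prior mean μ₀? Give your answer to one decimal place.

μ₀ = -7.8

With known observation variance, the Normal–Normal posterior has precision τ_n = τ₀ + n/σ² and mean μ_n = (τ₀μ₀ + (n/σ²)x̄)/τ_n.
Here τ₀ = 1/49.6 = 0.020161 and τ_data = 27/28.3 = 0.954064, so τ_n = 0.974225.
Rearranging for μ₀: μ₀ = (μ_n·τ_n − τ_data·x̄)/τ₀ = (0.9158·0.974225 − 0.954064·1.1) / 0.020161 = -0.157275/0.020161 ≈ -7.8.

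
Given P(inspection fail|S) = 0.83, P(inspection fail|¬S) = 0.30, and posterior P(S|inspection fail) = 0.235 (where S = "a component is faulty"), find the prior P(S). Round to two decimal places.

In odds form, posterior odds = prior odds × likelihood ratio, so prior odds = posterior odds ÷ LR.
Posterior odds = 0.235/(1−0.235) = 0.3072. LR = 0.83/0.30 = 2.7667.
Prior odds = 0.3072/2.7667 = 0.1110, so P(S) = 0.1110/(1+0.1110) ≈ 0.10.

P(S) = 0.10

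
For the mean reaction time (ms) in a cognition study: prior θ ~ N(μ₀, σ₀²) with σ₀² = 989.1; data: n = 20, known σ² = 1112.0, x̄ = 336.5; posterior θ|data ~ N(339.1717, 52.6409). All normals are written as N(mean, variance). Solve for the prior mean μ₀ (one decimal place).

With known observation variance, the Normal–Normal posterior has precision τ_n = τ₀ + n/σ² and mean μ_n = (τ₀μ₀ + (n/σ²)x̄)/τ_n.
Here τ₀ = 1/989.1 = 0.001011 and τ_data = 20/1112.0 = 0.017986, so τ_n = 0.018997.
Rearranging for μ₀: μ₀ = (μ_n·τ_n − τ_data·x̄)/τ₀ = (339.1717·0.018997 − 0.017986·336.5) / 0.001011 = 0.390956/0.001011 ≈ 386.7.

μ₀ = 386.7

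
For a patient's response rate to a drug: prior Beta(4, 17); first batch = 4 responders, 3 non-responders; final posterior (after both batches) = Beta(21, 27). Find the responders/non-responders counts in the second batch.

Because Beta–binomial updating is additive in the counts, the combined data contributed (α_post−α_prior, β_post−β_prior) successes and failures.
Total across both batches: 21−4=17 responders, 27−17=10 non-responders.
Subtract the first batch: 17−4=13 responders and 10−3=7 non-responders.

13 responders and 7 non-responders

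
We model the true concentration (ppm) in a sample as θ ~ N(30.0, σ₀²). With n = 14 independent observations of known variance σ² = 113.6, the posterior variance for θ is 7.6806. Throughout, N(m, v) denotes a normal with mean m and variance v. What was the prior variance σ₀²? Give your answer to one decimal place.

σ₀² = 143.7

For the Normal–Normal model with known σ², precisions add: τ_n = τ₀ + n/σ².
So 1/σ₀² = 1/7.6806 − 14/113.6 = 0.130198 − 0.123239 = 0.006959.
Hence σ₀² = 1/0.006959 ≈ 143.7.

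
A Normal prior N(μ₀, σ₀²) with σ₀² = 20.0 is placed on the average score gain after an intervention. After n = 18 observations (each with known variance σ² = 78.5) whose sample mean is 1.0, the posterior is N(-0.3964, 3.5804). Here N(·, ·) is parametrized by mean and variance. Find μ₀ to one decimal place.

μ₀ = -6.8

With known observation variance, the Normal–Normal posterior has precision τ_n = τ₀ + n/σ² and mean μ_n = (τ₀μ₀ + (n/σ²)x̄)/τ_n.
Here τ₀ = 1/20.0 = 0.050000 and τ_data = 18/78.5 = 0.229299, so τ_n = 0.279299.
Rearranging for μ₀: μ₀ = (μ_n·τ_n − τ_data·x̄)/τ₀ = (-0.3964·0.279299 − 0.229299·1.0) / 0.050000 = -0.340013/0.050000 ≈ -6.8.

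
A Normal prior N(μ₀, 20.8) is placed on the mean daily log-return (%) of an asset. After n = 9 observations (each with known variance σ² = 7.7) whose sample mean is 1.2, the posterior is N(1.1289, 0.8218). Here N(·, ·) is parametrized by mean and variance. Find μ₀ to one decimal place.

μ₀ = -0.6

With known observation variance, the Normal–Normal posterior has precision τ_n = τ₀ + n/σ² and mean μ_n = (τ₀μ₀ + (n/σ²)x̄)/τ_n.
Here τ₀ = 1/20.8 = 0.048077 and τ_data = 9/7.7 = 1.168831, so τ_n = 1.216908.
Rearranging for μ₀: μ₀ = (μ_n·τ_n − τ_data·x̄)/τ₀ = (1.1289·1.216908 − 1.168831·1.2) / 0.048077 = -0.028830/0.048077 ≈ -0.6.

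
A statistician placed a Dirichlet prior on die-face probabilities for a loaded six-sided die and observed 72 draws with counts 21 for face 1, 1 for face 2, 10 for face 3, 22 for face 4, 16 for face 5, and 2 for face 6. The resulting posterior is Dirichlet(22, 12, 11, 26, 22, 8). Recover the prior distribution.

For a Dirichlet(α) prior with multinomial counts c, the posterior is Dirichlet(α + c) componentwise.
Subtract each count from the matching posterior parameter: 22−21=1, 12−1=11, 11−10=1, 26−22=4, 22−16=6, 8−2=6.

Dirichlet(1, 11, 1, 4, 6, 6)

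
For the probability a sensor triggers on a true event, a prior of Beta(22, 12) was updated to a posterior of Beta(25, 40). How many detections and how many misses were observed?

Beta is conjugate to the binomial likelihood: posterior = Beta(α+s, β+f).
Match parameters: s=25−22=3, f=40−12=28.

3 detections and 28 misses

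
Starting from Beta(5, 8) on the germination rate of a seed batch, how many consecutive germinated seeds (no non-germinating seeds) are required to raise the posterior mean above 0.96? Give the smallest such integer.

After k germinated seeds and 0 non-germinating seeds the posterior is Beta(5+k, 8), with mean (5+k)/(5+8+k).
Set (5+k)/(13+k) > 0.96 and solve: k > (0.96·13 − 5)/(1 − 0.96) = 187.000.
The smallest integer exceeding 187.000 is 188.

k = 188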